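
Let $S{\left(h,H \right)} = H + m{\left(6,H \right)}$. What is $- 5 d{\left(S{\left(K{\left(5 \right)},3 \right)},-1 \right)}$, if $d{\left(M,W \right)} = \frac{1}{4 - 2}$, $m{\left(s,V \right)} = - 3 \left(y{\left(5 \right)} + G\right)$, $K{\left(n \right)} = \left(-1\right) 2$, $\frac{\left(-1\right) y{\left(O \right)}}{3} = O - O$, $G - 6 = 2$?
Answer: $- \frac{5}{2} \approx -2.5$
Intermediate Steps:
$G = 8$ ($G = 6 + 2 = 8$)
$y{\left(O \right)} = 0$ ($y{\left(O \right)} = - 3 \left(O - O\right) = \left(-3\right) 0 = 0$)
$K{\left(n \right)} = -2$
$m{\left(s,V \right)} = -24$ ($m{\left(s,V \right)} = - 3 \left(0 + 8\right) = \left(-3\right) 8 = -24$)
$S{\left(h,H \right)} = -24 + H$ ($S{\left(h,H \right)} = H - 24 = -24 + H$)
$d{\left(M,W \right)} = \frac{1}{2}$
$- 5 d{\left(S{\left(K{\left(5 \right)},3 \right)},-1 \right)} = \left(-5\right) \frac{1}{2} = - \frac{5}{2}$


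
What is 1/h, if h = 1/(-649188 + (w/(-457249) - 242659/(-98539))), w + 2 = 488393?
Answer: -29250309487446326/45056859211 ≈ -6.4919e+5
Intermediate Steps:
w = 488391 (w = -2 + 488393 = 488391)
h = -45056859211/29250309487446326 (h = 1/(-649188 + (488391/(-457249) - 242659/(-98539))) = 1/(-649188 + (488391*(-1/457249) - 242659*(-1/98539))) = 1/(-649188 + (-488391/457249 + 242659/98539)) = 1/(-649188 + 62830024342/45056859211) = 1/(-29250309487446326/45056859211) = -45056859211/29250309487446326 ≈ -1.5404e-6)
1/h = 1/(-45056859211/29250309487446326) = -29250309487446326/45056859211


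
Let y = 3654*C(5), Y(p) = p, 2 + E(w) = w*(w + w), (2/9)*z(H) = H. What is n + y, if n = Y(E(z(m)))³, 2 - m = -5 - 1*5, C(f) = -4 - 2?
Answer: 198155265076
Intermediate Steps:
C(f) = -6
m = 12 (m = 2 - (-5 - 1*5) = 2 - (-5 - 5) = 2 - 1*(-10) = 2 + 10 = 12)
z(H) = 9*H/2
E(w) = -2 + 2*w² (E(w) = -2 + w*(w + w) = -2 + w*(2*w) = -2 + 2*w²)
n = 198155287000 (n = (-2 + 2*((9/2)*12)²)³ = (-2 + 2*54²)³ = (-2 + 2*2916)³ = (-2 + 5832)³ = 5830³ = 198155287000)
y = -21924 (y = 3654*(-6) = -21924)
n + y = 198155287000 - 21924 = 198155265076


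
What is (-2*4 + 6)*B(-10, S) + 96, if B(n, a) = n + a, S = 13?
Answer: 90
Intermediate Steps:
B(n, a) = a + n
(-2*4 + 6)*B(-10, S) + 96 = (-2*4 + 6)*(13 - 10) + 96 = (-8 + 6)*3 + 96 = -2*3 + 96 = -6 + 96 = 90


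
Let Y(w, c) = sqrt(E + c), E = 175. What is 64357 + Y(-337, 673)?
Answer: 64357 + 4*sqrt(53) ≈ 64386.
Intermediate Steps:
Y(w, c) = sqrt(175 + c)
64357 + Y(-337, 673) = 64357 + sqrt(175 + 673) = 64357 + sqrt(848) = 64357 + 4*sqrt(53)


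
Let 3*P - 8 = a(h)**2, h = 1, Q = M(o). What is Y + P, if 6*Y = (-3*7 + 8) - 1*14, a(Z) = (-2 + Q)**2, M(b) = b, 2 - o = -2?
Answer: 7/2 ≈ 3.5000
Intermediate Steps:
o = 4 (o = 2 - 1*(-2) = 2 + 2 = 4)
Q = 4
a(Z) = 4 (a(Z) = (-2 + 4)**2 = 2**2 = 4)
Y = -9/2 (Y = ((-3*7 + 8) - 1*14)/6 = ((-21 + 8) - 14)/6 = (-13 - 14)/6 = (1/6)*(-27) = -9/2 ≈ -4.5000)
P = 8 (P = 8/3 + (1/3)*4**2 = 8/3 + (1/3)*16 = 8/3 + 16/3 = 8)
Y + P = -9/2 + 8 = 7/2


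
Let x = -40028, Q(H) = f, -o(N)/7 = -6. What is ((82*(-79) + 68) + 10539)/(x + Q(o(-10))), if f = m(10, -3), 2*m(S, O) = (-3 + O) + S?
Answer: -4129/40026 ≈ -0.10316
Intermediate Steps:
o(N) = 42 (o(N) = -7*(-6) = 42)
m(S, O) = -3/2 + O/2 + S/2 (m(S, O) = ((-3 + O) + S)/2 = (-3 + O + S)/2 = -3/2 + O/2 + S/2)
f = 2 (f = -3/2 + (½)*(-3) + (½)*10 = -3/2 - 3/2 + 5 = 2)
Q(H) = 2
((82*(-79) + 68) + 10539)/(x + Q(o(-10))) = ((82*(-79) + 68) + 10539)/(-40028 + 2) = ((-6478 + 68) + 10539)/(-40026) = (-6410 + 10539)*(-1/40026) = 4129*(-1/40026) = -4129/40026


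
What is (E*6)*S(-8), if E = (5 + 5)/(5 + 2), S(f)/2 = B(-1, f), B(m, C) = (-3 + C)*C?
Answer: 10560/7 ≈ 1508.6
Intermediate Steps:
B(m, C) = C*(-3 + C)
S(f) = 2*f*(-3 + f) (S(f) = 2*(f*(-3 + f)) = 2*f*(-3 + f))
E = 10/7 ≈ 1.4286
(E*6)*S(-8) = ((10/7)*6)*(2*(-8)*(-3 - 8)) = 60*(2*(-8)*(-11))/7 = (60/7)*176 = 10560/7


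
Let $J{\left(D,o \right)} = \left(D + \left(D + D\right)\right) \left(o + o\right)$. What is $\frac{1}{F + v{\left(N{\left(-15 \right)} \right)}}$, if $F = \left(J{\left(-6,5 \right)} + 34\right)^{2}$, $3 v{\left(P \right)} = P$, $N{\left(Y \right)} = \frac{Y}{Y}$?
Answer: $\frac{3}{63949} \approx 4.6912 \cdot 10^{-5}$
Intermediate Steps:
$J{\left(D,o \right)} = 6 D o$ ($J{\left(D,o \right)} = \left(D + 2 D\right) 2 o = 3 D 2 o = 6 D o$)
$N{\left(Y \right)} = 1$
$v{\left(P \right)} = \frac{P}{3}$
$F = 21316$ ($F = \left(6 \left(-6\right) 5 + 34\right)^{2} = \left(-180 + 34\right)^{2} = \left(-146\right)^{2} = 21316$)
$\frac{1}{F + v{\left(N{\left(-15 \right)} \right)}} = \frac{1}{21316 + \frac{1}{3} \cdot 1} = \frac{1}{21316 + \frac{1}{3}} = \frac{1}{\frac{63949}{3}} = \frac{3}{63949}$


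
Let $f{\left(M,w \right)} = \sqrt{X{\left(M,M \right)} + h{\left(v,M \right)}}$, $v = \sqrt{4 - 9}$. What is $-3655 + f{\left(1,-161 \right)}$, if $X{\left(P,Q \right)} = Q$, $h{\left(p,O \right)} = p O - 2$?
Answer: $-3655 + \sqrt{-1 + i \sqrt{5}} \approx -3654.1 + 1.3133 i$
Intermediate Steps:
$v = i \sqrt{5}$ ($v = \sqrt{4 - 9} = \sqrt{-5} = i \sqrt{5} \approx 2.2361 i$)
$h{\left(p,O \right)} = -2 + O p$ ($h{\left(p,O \right)} = O p - 2 = -2 + O p$)
$f{\left(M,w \right)} = \sqrt{-2 + M + i M \sqrt{5}}$ ($f{\left(M,w \right)} = \sqrt{M + \left(-2 + M i \sqrt{5}\right)} = \sqrt{M + \left(-2 + i M \sqrt{5}\right)} = \sqrt{-2 + M + i M \sqrt{5}}$)
$-3655 + f{\left(1,-161 \right)} = -3655 + \sqrt{-2 + 1 + i 1 \sqrt{5}} = -3655 + \sqrt{-2 + 1 + i \sqrt{5}} = -3655 + \sqrt{-1 + i \sqrt{5}}$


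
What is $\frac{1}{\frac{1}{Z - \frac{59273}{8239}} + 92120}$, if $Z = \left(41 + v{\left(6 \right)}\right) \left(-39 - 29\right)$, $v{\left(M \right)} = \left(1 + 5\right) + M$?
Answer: $\frac{29752629}{2740812175241} \approx 1.0855 \cdot 10^{-5}$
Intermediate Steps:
$v{\left(M \right)} = 6 + M$
$Z = -3604$ ($Z = \left(41 + \left(6 + 6\right)\right) \left(-39 - 29\right) = \left(41 + 12\right) \left(-39 - 29\right) = 53 \left(-68\right) = -3604$)
$\frac{1}{\frac{1}{Z - \frac{59273}{8239}} + 92120} = \frac{1}{\frac{1}{-3604 - \frac{59273}{8239}} + 92120} = \frac{1}{\frac{1}{- \frac{29752629}{8239}} + 92120} = \frac{1}{- \frac{8239}{29752629} + 92120} = \frac{1}{\frac{2740812175241}{29752629}} = \frac{29752629}{2740812175241}$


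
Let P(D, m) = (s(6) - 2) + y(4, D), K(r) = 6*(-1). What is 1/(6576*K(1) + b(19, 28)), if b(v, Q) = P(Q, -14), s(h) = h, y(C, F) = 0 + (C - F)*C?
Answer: -1/39548 ≈ -2.5286e-5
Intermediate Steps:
K(r) = -6
y(C, F) = C*(C - F) (y(C, F) = 0 + C*(C - F) = C*(C - F))
P(D, m) = 20 - 4*D (P(D, m) = (6 - 2) + 4*(4 - D) = 4 + (16 - 4*D) = 20 - 4*D)
b(v, Q) = 20 - 4*Q
1/(6576*K(1) + b(19, 28)) = 1/(6576*(-6) + (20 - 4*28)) = 1/(-39456 + (20 - 112)) = 1/(-39456 - 92) = 1/(-39548) = -1/39548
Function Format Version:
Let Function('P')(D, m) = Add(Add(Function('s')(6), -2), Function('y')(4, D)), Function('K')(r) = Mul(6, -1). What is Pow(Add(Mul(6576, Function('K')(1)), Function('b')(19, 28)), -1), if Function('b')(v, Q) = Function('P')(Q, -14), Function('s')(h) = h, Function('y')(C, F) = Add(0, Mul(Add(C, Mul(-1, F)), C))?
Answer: Rational(-1, 39548) ≈ -2.5286e-5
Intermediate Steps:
Function('K')(r) = -6
Function('y')(C, F) = Mul(C, Add(C, Mul(-1, F))) (Function('y')(C, F) = Add(0, Mul(C, Add(C, Mul(-1, F)))) = Mul(C, Add(C, Mul(-1, F))))
Function('P')(D, m) = Add(20, Mul(-4, D)) (Function('P')(D, m) = Add(Add(6, -2), Mul(4, Add(4, Mul(-1, D)))) = Add(4, Add(16, Mul(-4, D))) = Add(20, Mul(-4, D)))
Function('b')(v, Q) = Add(20, Mul(-4, Q))
Pow(Add(Mul(6576, Function('K')(1)), Function('b')(19, 28)), -1) = Pow(Add(Mul(6576, -6), Add(20, Mul(-4, 28))), -1) = Pow(Add(-39456, Add(20, -112)), -1) = Pow(Add(-39456, -92), -1) = Pow(-39548, -1) = Rational(-1, 39548)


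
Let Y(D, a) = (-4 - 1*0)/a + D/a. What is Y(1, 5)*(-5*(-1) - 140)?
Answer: 81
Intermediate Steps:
Y(D, a) = -4/a + D/a (Y(D, a) = (-4 + 0)/a + D/a = -4/a + D/a)
Y(1, 5)*(-5*(-1) - 140) = ((-4 + 1)/5)*(-5*(-1) - 140) = ((⅕)*(-3))*(5 - 140) = -⅗*(-135) = 81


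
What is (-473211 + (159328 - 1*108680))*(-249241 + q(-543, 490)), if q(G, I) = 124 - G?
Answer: 105038175162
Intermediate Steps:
(-473211 + (159328 - 1*108680))*(-249241 + q(-543, 490)) = (-473211 + (159328 - 1*108680))*(-249241 + (124 - 1*(-543))) = (-473211 + (159328 - 108680))*(-249241 + (124 + 543)) = (-473211 + 50648)*(-249241 + 667) = -422563*(-248574) = 105038175162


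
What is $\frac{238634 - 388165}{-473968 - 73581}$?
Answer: $\frac{149531}{547549} \approx 0.27309$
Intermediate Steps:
$\frac{238634 - 388165}{-473968 - 73581} = - \frac{149531}{-547549} = \left(-149531\right) \left(- \frac{1}{547549}\right) = \frac{149531}{547549}$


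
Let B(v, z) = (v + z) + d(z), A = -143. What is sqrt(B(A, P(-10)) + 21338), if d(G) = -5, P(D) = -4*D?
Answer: sqrt(21230) ≈ 145.71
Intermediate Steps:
B(v, z) = -5 + v + z (B(v, z) = (v + z) - 5 = -5 + v + z)
sqrt(B(A, P(-10)) + 21338) = sqrt((-5 - 143 - 4*(-10)) + 21338) = sqrt((-5 - 143 + 40) + 21338) = sqrt(-108 + 21338) = sqrt(21230)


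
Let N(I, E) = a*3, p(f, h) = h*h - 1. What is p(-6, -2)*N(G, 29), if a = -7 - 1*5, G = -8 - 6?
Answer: -108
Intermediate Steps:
G = -14
p(f, h) = -1 + h**2 (p(f, h) = h**2 - 1 = -1 + h**2)
a = -12 (a = -7 - 5 = -12)
N(I, E) = -36 (N(I, E) = -12*3 = -36)
p(-6, -2)*N(G, 29) = (-1 + (-2)**2)*(-36) = (-1 + 4)*(-36) = 3*(-36) = -108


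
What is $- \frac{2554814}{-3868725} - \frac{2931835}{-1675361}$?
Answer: $\frac{15622699098229}{6481510984725} \approx 2.4103$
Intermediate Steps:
$- \frac{2554814}{-3868725} - \frac{2931835}{-1675361} = \left(-2554814\right) \left(- \frac{1}{3868725}\right) - - \frac{2931835}{1675361} = \frac{2554814}{3868725} + \frac{2931835}{1675361} = \frac{15622699098229}{6481510984725}$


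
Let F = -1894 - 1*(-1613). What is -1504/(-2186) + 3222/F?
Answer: -3310334/307133 ≈ -10.778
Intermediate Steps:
F = -281 (F = -1894 + 1613 = -281)
-1504/(-2186) + 3222/F = -1504/(-2186) + 3222/(-281) = -1504*(-1/2186) + 3222*(-1/281) = 752/1093 - 3222/281 = -3310334/307133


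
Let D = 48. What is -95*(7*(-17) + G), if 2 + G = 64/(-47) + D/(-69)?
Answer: 12637375/1081 ≈ 11690.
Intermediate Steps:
G = -4386/1081 (G = -2 + (64/(-47) + 48/(-69)) = -2 + (64*(-1/47) + 48*(-1/69)) = -2 + (-64/47 - 16/23) = -2 - 2224/1081 = -4386/1081 ≈ -4.0574)
-95*(7*(-17) + G) = -95*(7*(-17) - 4386/1081) = -95*(-119 - 4386/1081) = -95*(-133025/1081) = 12637375/1081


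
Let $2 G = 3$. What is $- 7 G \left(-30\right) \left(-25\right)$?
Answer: $-7875$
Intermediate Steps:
$G = \frac{3}{2}$ ($G = \frac{1}{2} \cdot 3 = \frac{3}{2} \approx 1.5$)
$- 7 G \left(-30\right) \left(-25\right) = \left(-7\right) \frac{3}{2} \left(-30\right) \left(-25\right) = \left(- \frac{21}{2}\right) \left(-30\right) \left(-25\right) = 315 \left(-25\right) = -7875$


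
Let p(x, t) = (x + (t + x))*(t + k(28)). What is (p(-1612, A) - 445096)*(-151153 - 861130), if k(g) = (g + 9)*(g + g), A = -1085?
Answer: 4755785504357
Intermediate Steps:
k(g) = 2*g*(9 + g) (k(g) = (9 + g)*(2*g) = 2*g*(9 + g))
p(x, t) = (2072 + t)*(t + 2*x) (p(x, t) = (x + (t + x))*(t + 2*28*(9 + 28)) = (t + 2*x)*(t + 2*28*37) = (t + 2*x)*(t + 2072) = (t + 2*x)*(2072 + t) = (2072 + t)*(t + 2*x))
(p(-1612, A) - 445096)*(-151153 - 861130) = (((-1085)**2 + 2072*(-1085) + 4144*(-1612) + 2*(-1085)*(-1612)) - 445096)*(-151153 - 861130) = ((1177225 - 2248120 - 6680128 + 3498040) - 445096)*(-1012283) = (-4252983 - 445096)*(-1012283) = -4698079*(-1012283) = 4755785504357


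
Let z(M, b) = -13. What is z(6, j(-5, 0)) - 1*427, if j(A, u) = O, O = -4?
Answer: -440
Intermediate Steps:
j(A, u) = -4
z(6, j(-5, 0)) - 1*427 = -13 - 1*427 = -13 - 427 = -440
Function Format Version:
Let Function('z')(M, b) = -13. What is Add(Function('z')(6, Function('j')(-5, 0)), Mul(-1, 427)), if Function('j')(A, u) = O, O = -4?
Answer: -440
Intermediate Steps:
Function('j')(A, u) = -4
Add(Function('z')(6, Function('j')(-5, 0)), Mul(-1, 427)) = Add(-13, Mul(-1, 427)) = Add(-13, -427) = -440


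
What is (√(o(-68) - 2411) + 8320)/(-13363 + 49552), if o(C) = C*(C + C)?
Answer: 8320/36189 + √6837/36189 ≈ 0.23219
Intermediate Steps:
o(C) = 2*C² (o(C) = C*(2*C) = 2*C²)
(√(o(-68) - 2411) + 8320)/(-13363 + 49552) = (√(2*(-68)² - 2411) + 8320)/(-13363 + 49552) = (√(2*4624 - 2411) + 8320)/36189 = (√(9248 - 2411) + 8320)*(1/36189) = (√6837 + 8320)*(1/36189) = (8320 + √6837)*(1/36189) = 8320/36189 + √6837/36189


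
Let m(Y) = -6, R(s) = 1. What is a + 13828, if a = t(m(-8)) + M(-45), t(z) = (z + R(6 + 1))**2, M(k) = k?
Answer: 13808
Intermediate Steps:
t(z) = (1 + z)**2 (t(z) = (z + 1)**2 = (1 + z)**2)
a = -20 (a = (1 - 6)**2 - 45 = (-5)**2 - 45 = 25 - 45 = -20)
a + 13828 = -20 + 13828 = 13808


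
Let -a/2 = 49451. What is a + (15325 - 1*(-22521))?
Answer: -61056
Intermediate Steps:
a = -98902 (a = -2*49451 = -98902)
a + (15325 - 1*(-22521)) = -98902 + (15325 - 1*(-22521)) = -98902 + (15325 + 22521) = -98902 + 37846 = -61056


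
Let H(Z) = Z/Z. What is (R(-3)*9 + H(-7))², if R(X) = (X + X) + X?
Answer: 6400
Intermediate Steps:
R(X) = 3*X (R(X) = 2*X + X = 3*X)
H(Z) = 1
(R(-3)*9 + H(-7))² = ((3*(-3))*9 + 1)² = (-9*9 + 1)² = (-81 + 1)² = (-80)² = 6400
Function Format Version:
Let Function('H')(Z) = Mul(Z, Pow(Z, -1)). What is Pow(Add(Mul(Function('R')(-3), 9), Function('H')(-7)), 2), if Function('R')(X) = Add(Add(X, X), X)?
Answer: 6400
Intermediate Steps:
Function('R')(X) = Mul(3, X) (Function('R')(X) = Add(Mul(2, X), X) = Mul(3, X))
Function('H')(Z) = 1
Pow(Add(Mul(Function('R')(-3), 9), Function('H')(-7)), 2) = Pow(Add(Mul(Mul(3, -3), 9), 1), 2) = Pow(Add(Mul(-9, 9), 1), 2) = Pow(Add(-81, 1), 2) = Pow(-80, 2) = 6400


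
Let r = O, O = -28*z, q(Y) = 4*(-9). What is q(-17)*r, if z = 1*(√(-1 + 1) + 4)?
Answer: 4032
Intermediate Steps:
z = 4 (z = 1*(√0 + 4) = 1*(0 + 4) = 1*4 = 4)
q(Y) = -36
O = -112 (O = -28*4 = -112)
r = -112
q(-17)*r = -36*(-112) = 4032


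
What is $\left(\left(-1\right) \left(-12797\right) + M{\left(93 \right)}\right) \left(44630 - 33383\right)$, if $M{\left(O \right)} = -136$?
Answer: $142398267$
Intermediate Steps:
$\left(\left(-1\right) \left(-12797\right) + M{\left(93 \right)}\right) \left(44630 - 33383\right) = \left(\left(-1\right) \left(-12797\right) - 136\right) \left(44630 - 33383\right) = \left(12797 - 136\right) 11247 = 12661 \cdot 11247 = 142398267$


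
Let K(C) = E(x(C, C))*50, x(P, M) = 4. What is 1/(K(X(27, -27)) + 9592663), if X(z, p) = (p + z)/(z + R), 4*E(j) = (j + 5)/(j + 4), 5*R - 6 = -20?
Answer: 16/153482833 ≈ 1.0425e-7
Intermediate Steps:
R = -14/5 (R = 6/5 + (1/5)*(-20) = 6/5 - 4 = -14/5 ≈ -2.8000)
E(j) = (5 + j)/(4*(4 + j)) (E(j) = ((j + 5)/(j + 4))/4 = ((5 + j)/(4 + j))/4 = (5 + j)/(4*(4 + j)))
X(z, p) = (p + z)/(-14/5 + z) (X(z, p) = (p + z)/(z - 14/5) = (p + z)/(-14/5 + z))
K(C) = 225/16 (K(C) = ((5 + 4)/(4*(4 + 4)))*50 = ((1/4)*9/8)*50 = ((1/4)*(1/8)*9)*50 = (9/32)*50 = 225/16)
1/(K(X(27, -27)) + 9592663) = 1/(225/16 + 9592663) = 1/(153482833/16) = 16/153482833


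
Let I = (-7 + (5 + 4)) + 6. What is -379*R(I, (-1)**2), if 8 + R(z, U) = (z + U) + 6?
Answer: -2653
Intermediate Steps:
I = 8 (I = (-7 + 9) + 6 = 2 + 6 = 8)
R(z, U) = -2 + U + z (R(z, U) = -8 + ((z + U) + 6) = -8 + ((U + z) + 6) = -8 + (6 + U + z) = -2 + U + z)
-379*R(I, (-1)**2) = -379*(-2 + (-1)**2 + 8) = -379*(-2 + 1 + 8) = -379*7 = -2653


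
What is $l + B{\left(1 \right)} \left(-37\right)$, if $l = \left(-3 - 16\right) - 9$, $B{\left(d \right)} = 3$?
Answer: $-139$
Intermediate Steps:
$l = -28$ ($l = -19 - 9 = -28$)
$l + B{\left(1 \right)} \left(-37\right) = -28 + 3 \left(-37\right) = -28 - 111 = -139$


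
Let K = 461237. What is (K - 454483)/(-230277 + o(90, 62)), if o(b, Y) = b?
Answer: -6754/230187 ≈ -0.029341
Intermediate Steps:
(K - 454483)/(-230277 + o(90, 62)) = (461237 - 454483)/(-230277 + 90) = 6754/(-230187) = 6754*(-1/230187) = -6754/230187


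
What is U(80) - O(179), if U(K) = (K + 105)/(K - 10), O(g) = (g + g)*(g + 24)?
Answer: -1017399/14 ≈ -72671.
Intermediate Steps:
O(g) = 2*g*(24 + g) (O(g) = (2*g)*(24 + g) = 2*g*(24 + g))
U(K) = (105 + K)/(-10 + K)
U(80) - O(179) = (105 + 80)/(-10 + 80) - 2*179*(24 + 179) = 185/70 - 2*179*203 = (1/70)*185 - 1*72674 = 37/14 - 72674 = -1017399/14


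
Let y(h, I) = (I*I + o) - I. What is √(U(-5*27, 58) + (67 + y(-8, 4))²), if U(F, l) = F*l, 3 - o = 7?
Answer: 21*I*√5 ≈ 46.957*I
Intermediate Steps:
o = -4 (o = 3 - 1*7 = 3 - 7 = -4)
y(h, I) = -4 + I² - I (y(h, I) = (I*I - 4) - I = (I² - 4) - I = (-4 + I²) - I = -4 + I² - I)
√(U(-5*27, 58) + (67 + y(-8, 4))²) = √(-5*27*58 + (67 + (-4 + 4² - 1*4))²) = √(-135*58 + (67 + (-4 + 16 - 4))²) = √(-7830 + (67 + 8)²) = √(-7830 + 75²) = √(-7830 + 5625) = √(-2205) = 21*I*√5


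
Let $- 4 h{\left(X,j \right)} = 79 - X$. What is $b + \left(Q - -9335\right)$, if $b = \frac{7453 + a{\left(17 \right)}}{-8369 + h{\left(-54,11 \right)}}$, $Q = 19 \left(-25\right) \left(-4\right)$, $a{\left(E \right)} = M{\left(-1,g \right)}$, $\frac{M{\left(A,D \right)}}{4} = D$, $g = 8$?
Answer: $\frac{125855725}{11203} \approx 11234.0$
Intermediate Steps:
$h{\left(X,j \right)} = - \frac{79}{4} + \frac{X}{4}$ ($h{\left(X,j \right)} = - \frac{79 - X}{4} = - \frac{79}{4} + \frac{X}{4}$)
$M{\left(A,D \right)} = 4 D$
$a{\left(E \right)} = 32$ ($a{\left(E \right)} = 4 \cdot 8 = 32$)
$Q = 1900$ ($Q = \left(-475\right) \left(-4\right) = 1900$)
$b = - \frac{9980}{11203}$ ($b = \frac{7453 + 32}{-8369 + \left(- \frac{79}{4} + \frac{1}{4} \left(-54\right)\right)} = \frac{7485}{-8369 - \frac{133}{4}} = \frac{7485}{- \frac{33609}{4}} = 7485 \left(- \frac{4}{33609}\right) = - \frac{9980}{11203} \approx -0.89083$)
$b + \left(Q - -9335\right) = - \frac{9980}{11203} + \left(1900 - -9335\right) = - \frac{9980}{11203} + \left(1900 + 9335\right) = - \frac{9980}{11203} + 11235 = \frac{125855725}{11203}$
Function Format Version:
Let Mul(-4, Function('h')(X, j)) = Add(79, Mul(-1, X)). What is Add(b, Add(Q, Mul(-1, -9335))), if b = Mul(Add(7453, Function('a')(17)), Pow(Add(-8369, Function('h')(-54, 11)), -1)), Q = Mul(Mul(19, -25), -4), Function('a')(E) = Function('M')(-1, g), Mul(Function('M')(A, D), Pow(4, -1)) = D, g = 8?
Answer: Rational(125855725, 11203) ≈ 11234.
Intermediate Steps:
Function('h')(X, j) = Add(Rational(-79, 4), Mul(Rational(1, 4), X)) (Function('h')(X, j) = Mul(Rational(-1, 4), Add(79, Mul(-1, X))) = Add(Rational(-79, 4), Mul(Rational(1, 4), X)))
Function('M')(A, D) = Mul(4, D)
Function('a')(E) = 32 (Function('a')(E) = Mul(4, 8) = 32)
Q = 1900 (Q = Mul(-475, -4) = 1900)
b = Rational(-9980, 11203) (b = Mul(Add(7453, 32), Pow(Add(-8369, Add(Rational(-79, 4), Mul(Rational(1, 4), -54))), -1)) = Mul(7485, Pow(Add(-8369, Add(Rational(-79, 4), Rational(-27, 2))), -1)) = Mul(7485, Pow(Add(-8369, Rational(-133, 4)), -1)) = Mul(7485, Pow(Rational(-33609, 4), -1)) = Mul(7485, Rational(-4, 33609)) = Rational(-9980, 11203) ≈ -0.89083)
Add(b, Add(Q, Mul(-1, -9335))) = Add(Rational(-9980, 11203), Add(1900, Mul(-1, -9335))) = Add(Rational(-9980, 11203), Add(1900, 9335)) = Add(Rational(-9980, 11203), 11235) = Rational(125855725, 11203)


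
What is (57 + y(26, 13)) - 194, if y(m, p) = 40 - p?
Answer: -110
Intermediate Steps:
(57 + y(26, 13)) - 194 = (57 + (40 - 1*13)) - 194 = (57 + (40 - 13)) - 194 = (57 + 27) - 194 = 84 - 194 = -110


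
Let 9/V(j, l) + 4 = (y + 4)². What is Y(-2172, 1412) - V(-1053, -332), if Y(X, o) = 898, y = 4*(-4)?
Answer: 125711/140 ≈ 897.94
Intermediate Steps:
y = -16
V(j, l) = 9/140 (V(j, l) = 9/(-4 + (-16 + 4)²) = 9/(-4 + (-12)²) = 9/(-4 + 144) = 9/140)
Y(-2172, 1412) - V(-1053, -332) = 898 - 1*9/140 = 898 - 9/140 = 125711/140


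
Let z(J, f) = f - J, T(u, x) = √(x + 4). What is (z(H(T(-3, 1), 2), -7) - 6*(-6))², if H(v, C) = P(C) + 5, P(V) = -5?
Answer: 841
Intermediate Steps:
T(u, x) = √(4 + x)
H(v, C) = 0 (H(v, C) = -5 + 5 = 0)
(z(H(T(-3, 1), 2), -7) - 6*(-6))² = ((-7 - 1*0) - 6*(-6))² = ((-7 + 0) - 1*(-36))² = (-7 + 36)² = 29² = 841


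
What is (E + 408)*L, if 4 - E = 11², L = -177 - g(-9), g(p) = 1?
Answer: -51798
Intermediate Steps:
L = -178 (L = -177 - 1*1 = -177 - 1 = -178)
E = -117 (E = 4 - 1*11² = 4 - 1*121 = 4 - 121 = -117)
(E + 408)*L = (-117 + 408)*(-178) = 291*(-178) = -51798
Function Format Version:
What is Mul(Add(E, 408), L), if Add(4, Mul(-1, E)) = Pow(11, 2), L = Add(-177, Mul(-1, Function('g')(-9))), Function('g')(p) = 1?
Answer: -51798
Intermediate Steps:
L = -178 (L = Add(-177, Mul(-1, 1)) = Add(-177, -1) = -178)
E = -117 (E = Add(4, Mul(-1, Pow(11, 2))) = Add(4, Mul(-1, 121)) = Add(4, -121) = -117)
Mul(Add(E, 408), L) = Mul(Add(-117, 408), -178) = Mul(291, -178) = -51798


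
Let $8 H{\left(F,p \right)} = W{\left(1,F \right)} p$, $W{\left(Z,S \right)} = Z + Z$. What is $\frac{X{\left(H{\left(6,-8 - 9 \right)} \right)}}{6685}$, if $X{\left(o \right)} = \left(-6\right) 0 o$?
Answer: $0$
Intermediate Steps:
$W{\left(Z,S \right)} = 2 Z$
$H{\left(F,p \right)} = \frac{p}{4}$ ($H{\left(F,p \right)} = \frac{2 \cdot 1 p}{8} = \frac{2 p}{8} = \frac{p}{4}$)
$X{\left(o \right)} = 0$ ($X{\left(o \right)} = 0 o = 0$)
$\frac{X{\left(H{\left(6,-8 - 9 \right)} \right)}}{6685} = \frac{0}{6685} = 0 \cdot \frac{1}{6685} = 0$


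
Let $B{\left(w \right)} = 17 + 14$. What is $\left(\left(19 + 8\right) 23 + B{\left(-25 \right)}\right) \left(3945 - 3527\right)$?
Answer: $272536$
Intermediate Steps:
$B{\left(w \right)} = 31$
$\left(\left(19 + 8\right) 23 + B{\left(-25 \right)}\right) \left(3945 - 3527\right) = \left(\left(19 + 8\right) 23 + 31\right) \left(3945 - 3527\right) = \left(27 \cdot 23 + 31\right) 418 = \left(621 + 31\right) 418 = 652 \cdot 418 = 272536$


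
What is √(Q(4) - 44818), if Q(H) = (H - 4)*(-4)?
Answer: I*√44818 ≈ 211.7*I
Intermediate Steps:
Q(H) = 16 - 4*H (Q(H) = (-4 + H)*(-4) = 16 - 4*H)
√(Q(4) - 44818) = √((16 - 4*4) - 44818) = √((16 - 16) - 44818) = √(0 - 44818) = √(-44818) = I*√44818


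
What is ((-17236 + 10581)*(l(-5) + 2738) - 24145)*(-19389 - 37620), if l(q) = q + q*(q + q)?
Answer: 1057232475090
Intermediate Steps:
l(q) = q + 2*q² (l(q) = q + q*(2*q) = q + 2*q²)
((-17236 + 10581)*(l(-5) + 2738) - 24145)*(-19389 - 37620) = ((-17236 + 10581)*(-5*(1 + 2*(-5)) + 2738) - 24145)*(-19389 - 37620) = (-6655*(-5*(1 - 10) + 2738) - 24145)*(-57009) = (-6655*(-5*(-9) + 2738) - 24145)*(-57009) = (-6655*(45 + 2738) - 24145)*(-57009) = (-6655*2783 - 24145)*(-57009) = (-18520865 - 24145)*(-57009) = -18545010*(-57009) = 1057232475090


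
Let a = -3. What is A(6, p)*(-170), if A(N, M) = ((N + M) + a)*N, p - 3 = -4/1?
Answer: -2040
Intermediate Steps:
p = -1 (p = 3 - 4/1 = 3 - 4*1 = 3 - 4 = -1)
A(N, M) = N*(-3 + M + N) (A(N, M) = ((N + M) - 3)*N = ((M + N) - 3)*N = (-3 + M + N)*N = N*(-3 + M + N))
A(6, p)*(-170) = (6*(-3 - 1 + 6))*(-170) = (6*2)*(-170) = 12*(-170) = -2040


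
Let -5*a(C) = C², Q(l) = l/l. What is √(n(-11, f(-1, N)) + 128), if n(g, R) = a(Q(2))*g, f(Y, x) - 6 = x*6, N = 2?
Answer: √3255/5 ≈ 11.411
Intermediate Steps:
f(Y, x) = 6 + 6*x (f(Y, x) = 6 + x*6 = 6 + 6*x)
Q(l) = 1
a(C) = -C²/5
n(g, R) = -g/5 (n(g, R) = (-⅕*1²)*g = (-⅕*1)*g = -g/5)
√(n(-11, f(-1, N)) + 128) = √(-⅕*(-11) + 128) = √(11/5 + 128) = √(651/5) = √3255/5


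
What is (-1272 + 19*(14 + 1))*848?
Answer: -836976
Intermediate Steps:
(-1272 + 19*(14 + 1))*848 = (-1272 + 19*15)*848 = (-1272 + 285)*848 = -987*848 = -836976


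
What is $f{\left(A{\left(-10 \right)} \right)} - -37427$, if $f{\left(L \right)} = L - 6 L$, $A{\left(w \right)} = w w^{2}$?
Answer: $42427$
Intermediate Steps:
$A{\left(w \right)} = w^{3}$
$f{\left(L \right)} = - 5 L$
$f{\left(A{\left(-10 \right)} \right)} - -37427 = - 5 \left(-10\right)^{3} - -37427 = \left(-5\right) \left(-1000\right) + 37427 = 5000 + 37427 = 42427$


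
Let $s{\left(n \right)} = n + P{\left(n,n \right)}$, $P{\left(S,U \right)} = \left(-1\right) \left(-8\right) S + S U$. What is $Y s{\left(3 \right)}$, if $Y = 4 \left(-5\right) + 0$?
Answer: $-720$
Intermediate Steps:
$P{\left(S,U \right)} = 8 S + S U$
$Y = -20$ ($Y = -20 + 0 = -20$)
$s{\left(n \right)} = n + n \left(8 + n\right)$
$Y s{\left(3 \right)} = - 20 \cdot 3 \left(9 + 3\right) = - 20 \cdot 3 \cdot 12 = \left(-20\right) 36 = -720$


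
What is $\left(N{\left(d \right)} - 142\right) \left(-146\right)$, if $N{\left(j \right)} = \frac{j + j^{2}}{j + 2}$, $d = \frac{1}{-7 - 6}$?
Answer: $\frac{6739652}{325} \approx 20737.0$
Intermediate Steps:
$d = - \frac{1}{13}$ ($d = \frac{1}{-13} = - \frac{1}{13} \approx -0.076923$)
$N{\left(j \right)} = \frac{j + j^{2}}{2 + j}$
$\left(N{\left(d \right)} - 142\right) \left(-146\right) = \left(- \frac{1 - \frac{1}{13}}{13 \left(2 - \frac{1}{13}\right)} - 142\right) \left(-146\right) = \left(\left(- \frac{1}{13}\right) \frac{1}{\frac{25}{13}} \cdot \frac{12}{13} - 142\right) \left(-146\right) = \left(\left(- \frac{1}{13}\right) \frac{13}{25} \cdot \frac{12}{13} - 142\right) \left(-146\right) = \left(- \frac{12}{325} - 142\right) \left(-146\right) = \left(- \frac{46162}{325}\right) \left(-146\right) = \frac{6739652}{325}$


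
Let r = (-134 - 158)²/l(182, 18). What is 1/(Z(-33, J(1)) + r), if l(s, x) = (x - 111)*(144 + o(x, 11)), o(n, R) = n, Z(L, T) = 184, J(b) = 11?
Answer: 7533/1343440 ≈ 0.0056072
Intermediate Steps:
l(s, x) = (-111 + x)*(144 + x) (l(s, x) = (x - 111)*(144 + x) = (-111 + x)*(144 + x))
r = -42632/7533 (r = (-134 - 158)²/(-15984 + 18² + 33*18) = (-292)²/(-15984 + 324 + 594) = 85264/(-15066) = 85264*(-1/15066) = -42632/7533 ≈ -5.6594)
1/(Z(-33, J(1)) + r) = 1/(184 - 42632/7533) = 1/(1343440/7533) = 7533/1343440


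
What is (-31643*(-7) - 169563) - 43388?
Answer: 8550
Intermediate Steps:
(-31643*(-7) - 169563) - 43388 = (221501 - 169563) - 43388 = 51938 - 43388 = 8550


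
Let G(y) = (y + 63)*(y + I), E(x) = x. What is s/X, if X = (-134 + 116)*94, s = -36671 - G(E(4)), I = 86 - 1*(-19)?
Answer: 2443/94 ≈ 25.989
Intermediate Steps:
I = 105 (I = 86 + 19 = 105)
G(y) = (63 + y)*(105 + y) (G(y) = (y + 63)*(y + 105) = (63 + y)*(105 + y))
s = -43974 (s = -36671 - (6615 + 4² + 168*4) = -36671 - (6615 + 16 + 672) = -36671 - 1*7303 = -36671 - 7303 = -43974)
X = -1692 (X = -18*94 = -1692)
s/X = -43974/(-1692) = -43974*(-1/1692) = 2443/94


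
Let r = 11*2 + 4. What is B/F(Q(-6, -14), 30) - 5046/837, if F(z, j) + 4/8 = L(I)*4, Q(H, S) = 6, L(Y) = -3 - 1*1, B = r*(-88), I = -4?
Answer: 37006/279 ≈ 132.64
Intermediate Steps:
r = 26 (r = 22 + 4 = 26)
B = -2288 (B = 26*(-88) = -2288)
L(Y) = -4 (L(Y) = -3 - 1 = -4)
F(z, j) = -33/2 (F(z, j) = -1/2 - 4*4 = -1/2 - 16 = -33/2)
B/F(Q(-6, -14), 30) - 5046/837 = -2288/(-33/2) - 5046/837 = -2288*(-2/33) - 5046*1/837 = 416/3 - 1682/279 = 37006/279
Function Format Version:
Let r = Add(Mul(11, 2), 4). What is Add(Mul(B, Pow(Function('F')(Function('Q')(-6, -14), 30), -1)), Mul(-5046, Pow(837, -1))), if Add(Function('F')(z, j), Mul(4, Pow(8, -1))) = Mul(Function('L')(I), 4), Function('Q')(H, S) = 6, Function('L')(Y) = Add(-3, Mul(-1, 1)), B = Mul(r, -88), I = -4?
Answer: Rational(37006, 279) ≈ 132.64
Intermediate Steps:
r = 26 (r = Add(22, 4) = 26)
B = -2288 (B = Mul(26, -88) = -2288)
Function('L')(Y) = -4 (Function('L')(Y) = Add(-3, -1) = -4)
Function('F')(z, j) = Rational(-33, 2) (Function('F')(z, j) = Add(Rational(-1, 2), Mul(-4, 4)) = Add(Rational(-1, 2), -16) = Rational(-33, 2))
Add(Mul(B, Pow(Function('F')(Function('Q')(-6, -14), 30), -1)), Mul(-5046, Pow(837, -1))) = Add(Mul(-2288, Pow(Rational(-33, 2), -1)), Mul(-5046, Pow(837, -1))) = Add(Mul(-2288, Rational(-2, 33)), Mul(-5046, Rational(1, 837))) = Add(Rational(416, 3), Rational(-1682, 279)) = Rational(37006, 279)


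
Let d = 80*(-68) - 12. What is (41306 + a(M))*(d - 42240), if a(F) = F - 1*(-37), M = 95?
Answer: -1976261096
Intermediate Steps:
d = -5452 (d = -5440 - 12 = -5452)
a(F) = 37 + F (a(F) = F + 37 = 37 + F)
(41306 + a(M))*(d - 42240) = (41306 + (37 + 95))*(-5452 - 42240) = (41306 + 132)*(-47692) = 41438*(-47692) = -1976261096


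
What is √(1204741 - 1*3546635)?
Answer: I*√2341894 ≈ 1530.3*I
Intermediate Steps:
√(1204741 - 1*3546635) = √(1204741 - 3546635) = √(-2341894) = I*√2341894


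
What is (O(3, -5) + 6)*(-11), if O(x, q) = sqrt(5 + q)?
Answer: -66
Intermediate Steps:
(O(3, -5) + 6)*(-11) = (sqrt(5 - 5) + 6)*(-11) = (sqrt(0) + 6)*(-11) = (0 + 6)*(-11) = 6*(-11) = -66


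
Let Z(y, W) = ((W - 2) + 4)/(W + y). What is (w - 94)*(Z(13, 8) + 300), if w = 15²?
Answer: 826610/21 ≈ 39362.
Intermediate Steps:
Z(y, W) = (2 + W)/(W + y) (Z(y, W) = ((-2 + W) + 4)/(W + y) = (2 + W)/(W + y))
w = 225
(w - 94)*(Z(13, 8) + 300) = (225 - 94)*((2 + 8)/(8 + 13) + 300) = 131*(10/21 + 300) = 131*(6310/21) = 826610/21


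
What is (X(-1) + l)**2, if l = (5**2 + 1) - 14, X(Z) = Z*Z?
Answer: 169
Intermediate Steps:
X(Z) = Z**2
l = 12 (l = (25 + 1) - 14 = 26 - 14 = 12)
(X(-1) + l)**2 = ((-1)**2 + 12)**2 = (1 + 12)**2 = 13**2 = 169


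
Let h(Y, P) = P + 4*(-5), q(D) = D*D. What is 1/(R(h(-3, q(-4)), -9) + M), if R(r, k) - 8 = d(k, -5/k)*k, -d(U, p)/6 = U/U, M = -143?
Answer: -1/81 ≈ -0.012346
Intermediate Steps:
q(D) = D**2
h(Y, P) = -20 + P (h(Y, P) = P - 20 = -20 + P)
d(U, p) = -6 (d(U, p) = -6*U/U = -6*1 = -6)
R(r, k) = 8 - 6*k
1/(R(h(-3, q(-4)), -9) + M) = 1/((8 - 6*(-9)) - 143) = 1/((8 + 54) - 143) = 1/(62 - 143) = 1/(-81) = -1/81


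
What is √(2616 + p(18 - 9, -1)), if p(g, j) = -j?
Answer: √2617 ≈ 51.157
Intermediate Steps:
√(2616 + p(18 - 9, -1)) = √(2616 - 1*(-1)) = √(2616 + 1) = √2617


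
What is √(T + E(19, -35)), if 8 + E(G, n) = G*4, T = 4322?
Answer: √4390 ≈ 66.257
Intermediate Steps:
E(G, n) = -8 + 4*G (E(G, n) = -8 + G*4 = -8 + 4*G)
√(T + E(19, -35)) = √(4322 + (-8 + 4*19)) = √(4322 + (-8 + 76)) = √(4322 + 68) = √4390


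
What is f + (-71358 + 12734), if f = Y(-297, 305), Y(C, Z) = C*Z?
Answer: -149209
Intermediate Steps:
f = -90585 (f = -297*305 = -90585)
f + (-71358 + 12734) = -90585 + (-71358 + 12734) = -90585 - 58624 = -149209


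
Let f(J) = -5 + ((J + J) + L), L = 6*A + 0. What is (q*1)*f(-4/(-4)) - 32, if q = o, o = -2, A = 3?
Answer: -62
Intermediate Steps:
L = 18 (L = 6*3 + 0 = 18 + 0 = 18)
q = -2
f(J) = 13 + 2*J (f(J) = -5 + ((J + J) + 18) = -5 + (2*J + 18) = -5 + (18 + 2*J) = 13 + 2*J)
(q*1)*f(-4/(-4)) - 32 = (-2*1)*(13 + 2*(-4/(-4))) - 32 = -2*(13 + 2*(-4*(-¼))) - 32 = -2*(13 + 2*1) - 32 = -2*(13 + 2) - 32 = -2*15 - 32 = -30 - 32 = -62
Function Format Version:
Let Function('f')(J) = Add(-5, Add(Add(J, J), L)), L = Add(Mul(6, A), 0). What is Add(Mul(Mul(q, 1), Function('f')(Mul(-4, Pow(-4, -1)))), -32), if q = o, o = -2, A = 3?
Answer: -62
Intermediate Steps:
L = 18 (L = Add(Mul(6, 3), 0) = Add(18, 0) = 18)
q = -2
Function('f')(J) = Add(13, Mul(2, J)) (Function('f')(J) = Add(-5, Add(Add(J, J), 18)) = Add(-5, Add(Mul(2, J), 18)) = Add(-5, Add(18, Mul(2, J))) = Add(13, Mul(2, J)))
Add(Mul(Mul(q, 1), Function('f')(Mul(-4, Pow(-4, -1)))), -32) = Add(Mul(Mul(-2, 1), Add(13, Mul(2, Mul(-4, Pow(-4, -1))))), -32) = Add(Mul(-2, Add(13, Mul(2, Mul(-4, Rational(-1, 4))))), -32) = Add(Mul(-2, Add(13, Mul(2, 1))), -32) = Add(Mul(-2, Add(13, 2)), -32) = Add(Mul(-2, 15), -32) = Add(-30, -32) = -62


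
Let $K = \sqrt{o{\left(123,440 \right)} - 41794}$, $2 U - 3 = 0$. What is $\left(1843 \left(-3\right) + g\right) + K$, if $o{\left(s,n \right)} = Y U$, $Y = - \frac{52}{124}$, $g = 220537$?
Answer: $215008 + \frac{7 i \sqrt{3278746}}{62} \approx 2.1501 \cdot 10^{5} + 204.44 i$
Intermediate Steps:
$Y = - \frac{13}{31}$ ($Y = \left(-52\right) \frac{1}{124} = - \frac{13}{31} \approx -0.41935$)
$U = \frac{3}{2}$ ($U = \frac{3}{2} + \frac{1}{2} \cdot 0 = \frac{3}{2} + 0 = \frac{3}{2} \approx 1.5$)
$o{\left(s,n \right)} = - \frac{39}{62}$ ($o{\left(s,n \right)} = \left(- \frac{13}{31}\right) \frac{3}{2} = - \frac{39}{62}$)
$K = \frac{7 i \sqrt{3278746}}{62}$ ($K = \sqrt{- \frac{39}{62} - 41794} = \sqrt{- \frac{2591267}{62}} = \frac{7 i \sqrt{3278746}}{62} \approx 204.44 i$)
$\left(1843 \left(-3\right) + g\right) + K = \left(1843 \left(-3\right) + 220537\right) + \frac{7 i \sqrt{3278746}}{62} = \left(-5529 + 220537\right) + \frac{7 i \sqrt{3278746}}{62} = 215008 + \frac{7 i \sqrt{3278746}}{62}$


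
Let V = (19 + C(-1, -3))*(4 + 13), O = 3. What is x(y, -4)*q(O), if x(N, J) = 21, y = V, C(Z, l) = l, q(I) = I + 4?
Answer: 147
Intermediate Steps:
q(I) = 4 + I
V = 272 (V = (19 - 3)*(4 + 13) = 16*17 = 272)
y = 272
x(y, -4)*q(O) = 21*(4 + 3) = 21*7 = 147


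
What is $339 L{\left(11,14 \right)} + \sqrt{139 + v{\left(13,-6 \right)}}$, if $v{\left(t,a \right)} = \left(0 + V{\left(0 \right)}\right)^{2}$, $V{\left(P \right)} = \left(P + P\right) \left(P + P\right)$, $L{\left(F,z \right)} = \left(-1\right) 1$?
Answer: $-339 + \sqrt{139} \approx -327.21$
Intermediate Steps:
$L{\left(F,z \right)} = -1$
$V{\left(P \right)} = 4 P^{2}$ ($V{\left(P \right)} = 2 P 2 P = 4 P^{2}$)
$v{\left(t,a \right)} = 0$ ($v{\left(t,a \right)} = \left(0 + 4 \cdot 0^{2}\right)^{2} = \left(0 + 4 \cdot 0\right)^{2} = \left(0 + 0\right)^{2} = 0^{2} = 0$)
$339 L{\left(11,14 \right)} + \sqrt{139 + v{\left(13,-6 \right)}} = 339 \left(-1\right) + \sqrt{139 + 0} = -339 + \sqrt{139}$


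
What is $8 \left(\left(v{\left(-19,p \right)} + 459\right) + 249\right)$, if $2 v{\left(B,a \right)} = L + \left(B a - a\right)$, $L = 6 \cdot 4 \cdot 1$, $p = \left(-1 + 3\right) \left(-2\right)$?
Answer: $6080$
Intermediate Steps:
$p = -4$ ($p = 2 \left(-2\right) = -4$)
$L = 24$ ($L = 24 \cdot 1 = 24$)
$v{\left(B,a \right)} = 12 - \frac{a}{2} + \frac{B a}{2}$ ($v{\left(B,a \right)} = \frac{24 + \left(B a - a\right)}{2} = \frac{24 + \left(- a + B a\right)}{2} = \frac{24 - a + B a}{2} = 12 - \frac{a}{2} + \frac{B a}{2}$)
$8 \left(\left(v{\left(-19,p \right)} + 459\right) + 249\right) = 8 \left(\left(\left(12 - -2 + \frac{1}{2} \left(-19\right) \left(-4\right)\right) + 459\right) + 249\right) = 8 \left(\left(\left(12 + 2 + 38\right) + 459\right) + 249\right) = 8 \left(\left(52 + 459\right) + 249\right) = 8 \left(511 + 249\right) = 8 \cdot 760 = 6080$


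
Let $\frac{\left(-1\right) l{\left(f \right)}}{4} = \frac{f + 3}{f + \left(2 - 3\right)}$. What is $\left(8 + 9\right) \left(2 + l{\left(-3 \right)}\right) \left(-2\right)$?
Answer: $-68$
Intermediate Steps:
$l{\left(f \right)} = - \frac{4 \left(3 + f\right)}{-1 + f}$ ($l{\left(f \right)} = - 4 \frac{f + 3}{f + \left(2 - 3\right)} = - 4 \frac{3 + f}{f - 1} = - 4 \frac{3 + f}{-1 + f} = - \frac{4 \left(3 + f\right)}{-1 + f}$)
$\left(8 + 9\right) \left(2 + l{\left(-3 \right)}\right) \left(-2\right) = \left(8 + 9\right) \left(2 + \frac{4 \left(-3 - -3\right)}{-1 - 3}\right) \left(-2\right) = 17 \left(2 + \frac{4 \left(-3 + 3\right)}{-4}\right) \left(-2\right) = 17 \left(2 + 4 \left(- \frac{1}{4}\right) 0\right) \left(-2\right) = 17 \left(2 + 0\right) \left(-2\right) = 17 \cdot 2 \left(-2\right) = 17 \left(-4\right) = -68$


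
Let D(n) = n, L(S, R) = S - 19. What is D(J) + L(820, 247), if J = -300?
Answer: 501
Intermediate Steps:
L(S, R) = -19 + S
D(J) + L(820, 247) = -300 + (-19 + 820) = -300 + 801 = 501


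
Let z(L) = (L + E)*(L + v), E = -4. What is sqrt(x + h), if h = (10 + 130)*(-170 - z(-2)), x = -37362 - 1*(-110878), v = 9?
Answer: 2*sqrt(13899) ≈ 235.79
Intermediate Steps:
z(L) = (-4 + L)*(9 + L) (z(L) = (L - 4)*(L + 9) = (-4 + L)*(9 + L))
x = 73516 (x = -37362 + 110878 = 73516)
h = -17920 (h = (10 + 130)*(-170 - (-36 + (-2)**2 + 5*(-2))) = 140*(-170 - (-36 + 4 - 10)) = 140*(-170 - 1*(-42)) = 140*(-170 + 42) = 140*(-128) = -17920)
sqrt(x + h) = sqrt(73516 - 17920) = sqrt(55596) = 2*sqrt(13899)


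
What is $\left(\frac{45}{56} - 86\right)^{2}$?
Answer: $\frac{22762441}{3136} \approx 7258.4$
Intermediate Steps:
$\left(\frac{45}{56} - 86\right)^{2} = \left(- \frac{4771}{56}\right)^{2} = \frac{22762441}{3136}$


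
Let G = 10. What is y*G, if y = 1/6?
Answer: 5/3 ≈ 1.6667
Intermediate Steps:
y = ⅙ ≈ 0.16667
y*G = (⅙)*10 = 5/3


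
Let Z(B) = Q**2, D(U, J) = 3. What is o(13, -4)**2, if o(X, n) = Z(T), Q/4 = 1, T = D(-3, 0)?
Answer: 256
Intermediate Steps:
T = 3
Q = 4 (Q = 4*1 = 4)
Z(B) = 16 (Z(B) = 4**2 = 16)
o(X, n) = 16
o(13, -4)**2 = 16**2 = 256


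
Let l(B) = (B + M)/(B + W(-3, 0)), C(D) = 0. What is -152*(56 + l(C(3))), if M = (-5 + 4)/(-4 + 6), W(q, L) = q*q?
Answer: -76532/9 ≈ -8503.6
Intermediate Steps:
W(q, L) = q²
M = -½ (M = -1/2 = -1*½ = -½ ≈ -0.50000)
l(B) = (-½ + B)/(9 + B) (l(B) = (B - ½)/(B + (-3)²) = (-½ + B)/(B + 9) = (-½ + B)/(9 + B))
-152*(56 + l(C(3))) = -152*(56 + (-½ + 0)/(9 + 0)) = -152*(56 - ½/9) = -152*(56 + (⅑)*(-½)) = -152*(56 - 1/18) = -152*1007/18 = -76532/9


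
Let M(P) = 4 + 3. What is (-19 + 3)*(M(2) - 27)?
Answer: 320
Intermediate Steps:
M(P) = 7
(-19 + 3)*(M(2) - 27) = (-19 + 3)*(7 - 27) = -16*(-20) = 320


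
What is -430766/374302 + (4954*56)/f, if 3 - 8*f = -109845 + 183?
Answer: 391741455497/20523914415 ≈ 19.087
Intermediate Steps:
f = 109665/8 (f = 3/8 - (-109845 + 183)/8 = 3/8 - 1/8*(-109662) = 3/8 + 54831/4 = 109665/8 ≈ 13708.)
-430766/374302 + (4954*56)/f = -430766/374302 + (4954*56)/(109665/8) = -430766*1/374302 + 277424*(8/109665) = -215383/187151 + 2219392/109665 = 391741455497/20523914415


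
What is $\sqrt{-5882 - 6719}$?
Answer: $i \sqrt{12601} \approx 112.25 i$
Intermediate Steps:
$\sqrt{-5882 - 6719} = \sqrt{-12601} = i \sqrt{12601}$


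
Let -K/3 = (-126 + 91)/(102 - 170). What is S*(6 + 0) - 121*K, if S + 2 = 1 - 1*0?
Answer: 12297/68 ≈ 180.84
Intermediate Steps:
S = -1 (S = -2 + (1 - 1*0) = -2 + (1 + 0) = -2 + 1 = -1)
K = -105/68 (K = -3*(-126 + 91)/(102 - 170) = -(-105)/(-68) = -(-105)*(-1)/68 = -3*35/68 = -105/68 ≈ -1.5441)
S*(6 + 0) - 121*K = -(6 + 0) - 121*(-105/68) = -1*6 + 12705/68 = -6 + 12705/68 = 12297/68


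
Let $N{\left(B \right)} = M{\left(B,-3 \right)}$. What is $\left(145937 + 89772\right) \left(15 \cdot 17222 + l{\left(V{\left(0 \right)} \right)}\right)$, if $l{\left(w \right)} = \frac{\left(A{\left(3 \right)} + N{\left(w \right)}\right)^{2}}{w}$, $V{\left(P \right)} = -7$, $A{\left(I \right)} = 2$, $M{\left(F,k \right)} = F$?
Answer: $\frac{426229049065}{7} \approx 6.089 \cdot 10^{10}$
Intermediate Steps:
$N{\left(B \right)} = B$
$l{\left(w \right)} = \frac{\left(2 + w\right)^{2}}{w}$
$\left(145937 + 89772\right) \left(15 \cdot 17222 + l{\left(V{\left(0 \right)} \right)}\right) = \left(145937 + 89772\right) \left(15 \cdot 17222 + \frac{\left(2 - 7\right)^{2}}{-7}\right) = 235709 \left(258330 - \frac{\left(-5\right)^{2}}{7}\right) = 235709 \left(258330 - \frac{25}{7}\right) = 235709 \cdot \frac{1808285}{7} = \frac{426229049065}{7}$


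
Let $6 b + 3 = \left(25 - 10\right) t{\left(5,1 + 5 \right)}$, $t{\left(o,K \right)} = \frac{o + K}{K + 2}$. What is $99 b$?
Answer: $\frac{4653}{16} \approx 290.81$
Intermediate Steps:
$t{\left(o,K \right)} = \frac{K + o}{2 + K}$
$b = \frac{47}{16}$ ($b = - \frac{1}{2} + \frac{\left(25 - 10\right) \frac{\left(1 + 5\right) + 5}{2 + \left(1 + 5\right)}}{6} = - \frac{1}{2} + \frac{15 \frac{6 + 5}{2 + 6}}{6} = - \frac{1}{2} + \frac{15 \cdot \frac{1}{8} \cdot 11}{6} = - \frac{1}{2} + \frac{15 \cdot \frac{11}{8}}{6} = - \frac{1}{2} + \frac{1}{6} \cdot \frac{165}{8} = - \frac{1}{2} + \frac{55}{16} = \frac{47}{16} \approx 2.9375$)
$99 b = 99 \cdot \frac{47}{16} = \frac{4653}{16}$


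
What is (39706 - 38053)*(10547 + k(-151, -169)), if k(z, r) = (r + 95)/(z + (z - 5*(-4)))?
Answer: 819427364/47 ≈ 1.7435e+7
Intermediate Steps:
k(z, r) = (95 + r)/(20 + 2*z) (k(z, r) = (95 + r)/(z + (z + 20)) = (95 + r)/(z + (20 + z)) = (95 + r)/(20 + 2*z))
(39706 - 38053)*(10547 + k(-151, -169)) = (39706 - 38053)*(10547 + (95 - 169)/(2*(10 - 151))) = 1653*(10547 + (1/2)*(-74)/(-141)) = 1653*(10547 + (1/2)*(-1/141)*(-74)) = 1653*(10547 + 37/141) = 1653*(1487164/141) = 819427364/47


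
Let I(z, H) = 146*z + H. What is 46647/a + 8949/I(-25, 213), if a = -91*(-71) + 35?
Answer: 14599005/3189536 ≈ 4.5772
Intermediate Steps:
I(z, H) = H + 146*z
a = 6496 (a = 6461 + 35 = 6496)
46647/a + 8949/I(-25, 213) = 46647/6496 + 8949/(213 + 146*(-25)) = 46647*(1/6496) + 8949/(213 - 3650) = 46647/6496 + 8949/(-3437) = 46647/6496 + 8949*(-1/3437) = 46647/6496 - 8949/3437 = 14599005/3189536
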